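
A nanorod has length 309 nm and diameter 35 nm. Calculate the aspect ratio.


Aspect ratio AR = length / diameter
AR = 309 / 35
AR = 8.83

8.83


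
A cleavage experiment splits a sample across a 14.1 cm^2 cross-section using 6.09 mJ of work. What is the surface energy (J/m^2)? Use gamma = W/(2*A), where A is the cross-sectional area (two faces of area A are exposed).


Convert: A = 14.1 cm^2 = 0.00141 m^2, W = 6.09 mJ = 0.00609 J
Cleaving exposes two faces of area A, so total new surface = 2*A and gamma = W / (2*A)
gamma = 0.00609 / (2 * 0.00141)
gamma = 2.16 J/m^2

2.16


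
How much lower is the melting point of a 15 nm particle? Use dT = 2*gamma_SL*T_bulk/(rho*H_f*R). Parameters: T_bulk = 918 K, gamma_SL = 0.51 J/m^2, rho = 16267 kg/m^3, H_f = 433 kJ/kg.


Radius R = 15/2 = 7.5 nm = 7.5e-09 m
Convert H_f = 433 kJ/kg = 433000 J/kg
dT = 2 * gamma_SL * T_bulk / (rho * H_f * R)
dT = 2 * 0.51 * 918 / (16267 * 433000 * 7.5e-09)
dT = 17.7 K

17.7


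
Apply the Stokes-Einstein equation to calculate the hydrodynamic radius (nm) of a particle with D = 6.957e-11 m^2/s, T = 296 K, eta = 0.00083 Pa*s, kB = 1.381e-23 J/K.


Stokes-Einstein: R = kB*T / (6*pi*eta*D)
R = 1.381e-23 * 296 / (6 * pi * 0.00083 * 6.957e-11)
R = 3.75564e-09 m = 3.76 nm

3.76


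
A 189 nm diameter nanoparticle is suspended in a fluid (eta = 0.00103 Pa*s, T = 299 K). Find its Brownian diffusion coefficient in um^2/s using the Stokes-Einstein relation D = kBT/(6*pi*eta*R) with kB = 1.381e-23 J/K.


Radius R = 189/2 = 94.5 nm = 9.45e-08 m
D = kB*T / (6*pi*eta*R)
D = 1.381e-23 * 299 / (6 * pi * 0.00103 * 9.45e-08)
D = 2.25058e-12 m^2/s = 2.251 um^2/s

2.251


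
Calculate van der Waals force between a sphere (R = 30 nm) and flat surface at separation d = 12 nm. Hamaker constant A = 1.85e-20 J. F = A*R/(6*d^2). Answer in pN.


Convert to SI: R = 30 nm = 3e-08 m, d = 12 nm = 1.2e-08 m
F = A * R / (6 * d^2)
F = 1.85e-20 * 3e-08 / (6 * (1.2e-08)^2)
F = 6.42361e-13 N = 0.642 pN

0.642


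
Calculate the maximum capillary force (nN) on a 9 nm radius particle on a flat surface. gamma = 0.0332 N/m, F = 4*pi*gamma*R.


Convert radius: R = 9 nm = 9e-09 m
F = 4 * pi * gamma * R
F = 4 * pi * 0.0332 * 9e-09
F = 3.75483e-09 N = 3.7548 nN

3.7548


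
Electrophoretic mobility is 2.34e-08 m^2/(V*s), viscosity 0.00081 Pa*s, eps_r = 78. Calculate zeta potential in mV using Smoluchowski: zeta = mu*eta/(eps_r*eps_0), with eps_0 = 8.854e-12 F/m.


Smoluchowski equation: zeta = mu * eta / (eps_r * eps_0)
zeta = 2.34e-08 * 0.00081 / (78 * 8.854e-12)
zeta = 0.027445 V = 27.45 mV

27.45


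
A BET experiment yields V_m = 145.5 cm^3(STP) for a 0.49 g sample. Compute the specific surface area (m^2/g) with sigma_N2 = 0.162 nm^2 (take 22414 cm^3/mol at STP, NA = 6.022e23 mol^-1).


Number of moles in monolayer = V_m / 22414 = 145.5 / 22414 = 0.00649148
Number of molecules = moles * NA = 0.00649148 * 6.022e23
SA = molecules * sigma / mass
SA = (145.5 / 22414) * 6.022e23 * 0.162e-18 / 0.49
SA = 1292.4 m^2/g

1292.4


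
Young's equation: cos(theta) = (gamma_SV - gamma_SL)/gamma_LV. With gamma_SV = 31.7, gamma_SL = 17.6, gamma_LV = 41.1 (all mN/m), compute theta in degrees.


cos(theta) = (gamma_SV - gamma_SL) / gamma_LV
cos(theta) = (31.7 - 17.6) / 41.1
cos(theta) = 0.343066
theta = arccos(0.343066) = 69.94 degrees

69.94


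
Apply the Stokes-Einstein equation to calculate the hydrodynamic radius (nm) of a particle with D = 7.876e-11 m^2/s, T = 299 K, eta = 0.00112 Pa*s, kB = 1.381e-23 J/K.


Stokes-Einstein: R = kB*T / (6*pi*eta*D)
R = 1.381e-23 * 299 / (6 * pi * 0.00112 * 7.876e-11)
R = 2.48336e-09 m = 2.48 nm

2.48


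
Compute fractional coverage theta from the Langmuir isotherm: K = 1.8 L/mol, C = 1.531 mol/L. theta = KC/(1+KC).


Langmuir isotherm: theta = K*C / (1 + K*C)
K*C = 1.8 * 1.531 = 2.7558
theta = 2.7558 / (1 + 2.7558) = 2.7558 / 3.7558
theta = 0.7337

0.7337


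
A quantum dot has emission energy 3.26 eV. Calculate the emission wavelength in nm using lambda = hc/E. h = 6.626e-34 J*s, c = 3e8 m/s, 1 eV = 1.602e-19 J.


Convert energy: E = 3.26 eV = 3.26 * 1.602e-19 = 5.22252e-19 J
lambda = h*c / E = 6.626e-34 * 3e8 / 5.22252e-19
lambda = 3.80621e-07 m = 380.6 nm

380.6


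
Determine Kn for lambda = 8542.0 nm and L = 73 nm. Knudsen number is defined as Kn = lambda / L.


Knudsen number Kn = lambda / L
Kn = 8542.0 / 73
Kn = 117.0137

117.0137


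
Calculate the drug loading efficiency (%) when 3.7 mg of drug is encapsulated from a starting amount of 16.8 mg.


Drug loading efficiency = (drug loaded / drug initial) * 100
DLE = 3.7 / 16.8 * 100
DLE = 0.2202 * 100
DLE = 22.02%

22.02


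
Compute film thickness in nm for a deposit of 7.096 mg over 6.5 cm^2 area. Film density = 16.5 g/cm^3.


Convert: m = 7.096 mg = 7.0960e-06 kg, A = 6.5 cm^2 = 6.5000e-04 m^2, rho = 16.5 g/cm^3 = 16500 kg/m^3
t = m / (A * rho)
t = 7.0960e-06 / (6.5000e-04 * 16500)
t = 6.6163e-07 m = 661.6 nm

661.6


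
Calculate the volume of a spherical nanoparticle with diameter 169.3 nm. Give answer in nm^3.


Radius r = 169.3/2 = 84.65 nm
Volume V = (4/3) * pi * r^3
V = (4/3) * pi * (84.65)^3
V = 2540794.24 nm^3

2540794.24


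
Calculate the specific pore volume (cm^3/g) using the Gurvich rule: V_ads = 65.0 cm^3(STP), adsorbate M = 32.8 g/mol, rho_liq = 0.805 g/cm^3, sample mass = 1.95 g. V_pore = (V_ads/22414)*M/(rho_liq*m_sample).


Moles adsorbed n = V_ads / 22414 = 65.0 / 22414 = 2.899973e-03 mol
Liquid volume V_liq = n * M / rho_liq = 2.899973e-03 * 32.8 / 0.805 = 0.11816 cm^3
Specific pore volume V_pore = V_liq / m_sample = 0.11816 / 1.95
V_pore = 0.0606 cm^3/g

0.0606


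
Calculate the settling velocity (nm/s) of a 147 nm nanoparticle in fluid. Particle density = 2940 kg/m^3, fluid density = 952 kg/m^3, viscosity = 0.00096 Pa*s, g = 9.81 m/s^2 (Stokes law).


Radius R = 147/2 nm = 7.35e-08 m
Density difference = 2940 - 952 = 1988 kg/m^3
v = 2 * R^2 * (rho_p - rho_f) * g / (9 * eta)
v = 2 * (7.35e-08)^2 * 1988 * 9.81 / (9 * 0.00096)
v = 2.4388e-08 m/s = 24.388 nm/s

24.388


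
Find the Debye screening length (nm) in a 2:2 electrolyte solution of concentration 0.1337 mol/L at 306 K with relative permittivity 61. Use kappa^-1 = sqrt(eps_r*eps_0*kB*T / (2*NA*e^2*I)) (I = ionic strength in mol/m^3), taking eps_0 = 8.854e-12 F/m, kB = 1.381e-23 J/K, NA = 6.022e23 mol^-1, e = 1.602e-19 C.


Ionic strength I = 0.1337 * 2^2 * 1000 = 534.8 mol/m^3
kappa^-1 = sqrt(61 * 8.854e-12 * 1.381e-23 * 306 / (2 * 6.022e23 * (1.602e-19)^2 * 534.8))
kappa^-1 = 0.372 nm

0.372


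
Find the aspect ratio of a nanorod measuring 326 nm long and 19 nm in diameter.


Aspect ratio AR = length / diameter
AR = 326 / 19
AR = 17.16

17.16


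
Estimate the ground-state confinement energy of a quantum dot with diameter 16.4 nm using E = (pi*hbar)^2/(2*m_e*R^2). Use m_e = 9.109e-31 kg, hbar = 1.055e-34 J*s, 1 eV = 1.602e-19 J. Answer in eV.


Radius R = 16.4/2 = 8.2 nm = 8.2e-09 m
E = (pi * 1.055e-34)^2 / (2 * 9.109e-31 * (8.2e-09)^2)
E(J) = 8.9676e-22
E = E(J) / 1.602e-19 = 0.0056 eV

0.0056


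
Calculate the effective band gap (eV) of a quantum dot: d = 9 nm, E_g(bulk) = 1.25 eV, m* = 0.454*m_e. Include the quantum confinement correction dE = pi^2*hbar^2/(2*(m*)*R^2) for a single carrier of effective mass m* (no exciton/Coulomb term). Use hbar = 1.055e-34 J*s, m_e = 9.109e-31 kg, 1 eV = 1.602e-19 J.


Radius R = 9/2 nm = 4.5e-09 m
Confinement energy dE = pi^2 * hbar^2 / (2 * m_eff * m_e * R^2)
dE = pi^2 * (1.055e-34)^2 / (2 * 0.454 * 9.109e-31 * (4.5e-09)^2) J, divided by 1.602e-19 J/eV
dE = 0.0409 eV
Total band gap = E_g(bulk) + dE = 1.25 + 0.0409 = 1.2909 eV

1.2909


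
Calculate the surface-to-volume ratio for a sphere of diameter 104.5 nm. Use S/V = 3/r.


Radius r = 104.5/2 = 52.25 nm
S/V = 3 / r = 3 / 52.25
S/V = 0.0574 nm^-1

0.0574


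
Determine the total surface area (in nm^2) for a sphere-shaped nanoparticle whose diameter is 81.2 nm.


Radius r = 81.2/2 = 40.6 nm
Surface area SA = 4 * pi * r^2
SA = 4 * pi * (40.6)^2
SA = 20713.9 nm^2

20713.9


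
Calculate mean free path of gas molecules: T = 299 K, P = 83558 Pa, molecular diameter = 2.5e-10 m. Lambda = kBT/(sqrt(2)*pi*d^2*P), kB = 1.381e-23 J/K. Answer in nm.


Mean free path: lambda = kB*T / (sqrt(2) * pi * d^2 * P)
lambda = 1.381e-23 * 299 / (sqrt(2) * pi * (2.5e-10)^2 * 83558)
lambda = 1.77964e-07 m
lambda = 177.96 nm

177.96


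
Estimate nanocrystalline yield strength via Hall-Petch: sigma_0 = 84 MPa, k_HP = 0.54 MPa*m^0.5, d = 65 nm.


d = 65 nm = 6.5e-08 m
sqrt(d) = 0.000254951
Hall-Petch contribution = k / sqrt(d) = 0.54 / 0.000254951 = 2118.1 MPa
sigma = sigma_0 + k/sqrt(d) = 84 + 2118.1 = 2202.1 MPa

2202.1


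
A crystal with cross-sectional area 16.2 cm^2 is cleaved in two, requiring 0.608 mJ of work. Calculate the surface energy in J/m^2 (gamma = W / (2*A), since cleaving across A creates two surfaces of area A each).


Convert: A = 16.2 cm^2 = 0.00162 m^2, W = 0.608 mJ = 0.000608 J
Cleaving exposes two faces of area A, so total new surface = 2*A and gamma = W / (2*A)
gamma = 0.000608 / (2 * 0.00162)
gamma = 0.188 J/m^2

0.188


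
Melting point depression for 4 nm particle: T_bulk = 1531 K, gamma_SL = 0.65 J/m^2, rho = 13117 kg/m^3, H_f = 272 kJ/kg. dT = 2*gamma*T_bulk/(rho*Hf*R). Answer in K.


Radius R = 4/2 = 2 nm = 2e-09 m
Convert H_f = 272 kJ/kg = 272000 J/kg
dT = 2 * gamma_SL * T_bulk / (rho * H_f * R)
dT = 2 * 0.65 * 1531 / (13117 * 272000 * 2e-09)
dT = 278.9 K

278.9


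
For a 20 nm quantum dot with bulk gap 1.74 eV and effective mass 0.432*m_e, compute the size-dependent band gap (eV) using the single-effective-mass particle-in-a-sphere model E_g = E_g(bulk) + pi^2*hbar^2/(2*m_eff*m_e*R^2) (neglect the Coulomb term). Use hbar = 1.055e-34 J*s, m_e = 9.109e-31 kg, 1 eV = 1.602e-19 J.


Radius R = 20/2 nm = 1e-08 m
Confinement energy dE = pi^2 * hbar^2 / (2 * m_eff * m_e * R^2)
dE = pi^2 * (1.055e-34)^2 / (2 * 0.432 * 9.109e-31 * (1e-08)^2) J, divided by 1.602e-19 J/eV
dE = 0.0087 eV
Total band gap = E_g(bulk) + dE = 1.74 + 0.0087 = 1.7487 eV

1.7487


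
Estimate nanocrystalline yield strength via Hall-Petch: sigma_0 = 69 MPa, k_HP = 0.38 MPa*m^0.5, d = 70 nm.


d = 70 nm = 7e-08 m
sqrt(d) = 0.0002645751
Hall-Petch contribution = k / sqrt(d) = 0.38 / 0.0002645751 = 1436.3 MPa
sigma = sigma_0 + k/sqrt(d) = 69 + 1436.3 = 1505.3 MPa

1505.3


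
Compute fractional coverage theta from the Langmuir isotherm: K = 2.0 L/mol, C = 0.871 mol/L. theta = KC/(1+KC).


Langmuir isotherm: theta = K*C / (1 + K*C)
K*C = 2.0 * 0.871 = 1.742
theta = 1.742 / (1 + 1.742) = 1.742 / 2.742
theta = 0.6353

0.6353


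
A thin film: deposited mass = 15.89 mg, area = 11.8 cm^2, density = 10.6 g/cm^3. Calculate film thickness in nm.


Convert: m = 15.89 mg = 1.5890e-05 kg, A = 11.8 cm^2 = 1.1800e-03 m^2, rho = 10.6 g/cm^3 = 10600 kg/m^3
t = m / (A * rho)
t = 1.5890e-05 / (1.1800e-03 * 10600)
t = 1.2704e-06 m = 1270.4 nm

1270.4


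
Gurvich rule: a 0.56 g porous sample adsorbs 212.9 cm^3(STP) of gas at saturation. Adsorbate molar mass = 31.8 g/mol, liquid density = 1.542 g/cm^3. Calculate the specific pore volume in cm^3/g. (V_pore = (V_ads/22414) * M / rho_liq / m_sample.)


Moles adsorbed n = V_ads / 22414 = 212.9 / 22414 = 9.498528e-03 mol
Liquid volume V_liq = n * M / rho_liq = 9.498528e-03 * 31.8 / 1.542 = 0.19588 cm^3
Specific pore volume V_pore = V_liq / m_sample = 0.19588 / 0.56
V_pore = 0.3498 cm^3/g

0.3498


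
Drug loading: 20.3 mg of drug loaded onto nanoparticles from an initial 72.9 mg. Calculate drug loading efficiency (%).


Drug loading efficiency = (drug loaded / drug initial) * 100
DLE = 20.3 / 72.9 * 100
DLE = 0.2785 * 100
DLE = 27.85%

27.85


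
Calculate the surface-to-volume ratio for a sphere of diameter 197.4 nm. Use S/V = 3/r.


Radius r = 197.4/2 = 98.7 nm
S/V = 3 / r = 3 / 98.7
S/V = 0.0304 nm^-1

0.0304


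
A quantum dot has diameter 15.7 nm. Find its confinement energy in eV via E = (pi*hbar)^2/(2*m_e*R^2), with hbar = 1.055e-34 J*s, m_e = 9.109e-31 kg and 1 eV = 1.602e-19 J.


Radius R = 15.7/2 = 7.85 nm = 7.85e-09 m
E = (pi * 1.055e-34)^2 / (2 * 9.109e-31 * (7.85e-09)^2)
E(J) = 9.78509e-22
E = E(J) / 1.602e-19 = 0.0061 eV

0.0061


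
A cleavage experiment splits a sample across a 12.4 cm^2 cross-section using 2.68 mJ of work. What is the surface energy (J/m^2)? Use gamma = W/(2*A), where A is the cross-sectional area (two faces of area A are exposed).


Convert: A = 12.4 cm^2 = 0.00124 m^2, W = 2.68 mJ = 0.00268 J
Cleaving exposes two faces of area A, so total new surface = 2*A and gamma = W / (2*A)
gamma = 0.00268 / (2 * 0.00124)
gamma = 1.081 J/m^2

1.081


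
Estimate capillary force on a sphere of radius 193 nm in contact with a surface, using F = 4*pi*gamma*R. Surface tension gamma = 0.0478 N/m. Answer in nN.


Convert radius: R = 193 nm = 1.93e-07 m
F = 4 * pi * gamma * R
F = 4 * pi * 0.0478 * 1.93e-07
F = 1.1593e-07 N = 115.9298 nN

115.9298


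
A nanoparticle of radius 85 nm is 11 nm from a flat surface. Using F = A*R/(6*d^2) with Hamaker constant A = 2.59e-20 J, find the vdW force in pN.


Convert to SI: R = 85 nm = 8.5e-08 m, d = 11 nm = 1.1e-08 m
F = A * R / (6 * d^2)
F = 2.59e-20 * 8.5e-08 / (6 * (1.1e-08)^2)
F = 3.03237e-12 N = 3.032 pN

3.032


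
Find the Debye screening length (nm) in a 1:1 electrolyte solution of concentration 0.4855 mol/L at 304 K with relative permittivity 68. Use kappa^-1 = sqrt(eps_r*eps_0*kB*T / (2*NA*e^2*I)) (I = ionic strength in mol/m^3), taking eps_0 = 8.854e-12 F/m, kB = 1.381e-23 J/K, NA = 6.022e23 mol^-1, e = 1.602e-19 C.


Ionic strength I = 0.4855 * 1^2 * 1000 = 485.5 mol/m^3
kappa^-1 = sqrt(68 * 8.854e-12 * 1.381e-23 * 304 / (2 * 6.022e23 * (1.602e-19)^2 * 485.5))
kappa^-1 = 0.41 nm

0.41


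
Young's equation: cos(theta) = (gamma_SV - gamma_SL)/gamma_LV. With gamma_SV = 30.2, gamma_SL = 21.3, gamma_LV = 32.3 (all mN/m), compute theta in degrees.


cos(theta) = (gamma_SV - gamma_SL) / gamma_LV
cos(theta) = (30.2 - 21.3) / 32.3
cos(theta) = 0.275542
theta = arccos(0.275542) = 74.01 degrees

74.01


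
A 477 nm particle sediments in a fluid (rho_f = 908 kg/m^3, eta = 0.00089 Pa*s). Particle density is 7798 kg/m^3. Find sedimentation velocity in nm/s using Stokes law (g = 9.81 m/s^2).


Radius R = 477/2 nm = 2.385e-07 m
Density difference = 7798 - 908 = 6890 kg/m^3
v = 2 * R^2 * (rho_p - rho_f) * g / (9 * eta)
v = 2 * (2.385e-07)^2 * 6890 * 9.81 / (9 * 0.00089)
v = 9.59981e-07 m/s = 959.9806 nm/s

959.9806


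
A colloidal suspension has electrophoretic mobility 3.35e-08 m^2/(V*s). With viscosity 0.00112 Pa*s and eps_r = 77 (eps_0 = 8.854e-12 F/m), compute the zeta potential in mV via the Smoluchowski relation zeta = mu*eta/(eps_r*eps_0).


Smoluchowski equation: zeta = mu * eta / (eps_r * eps_0)
zeta = 3.35e-08 * 0.00112 / (77 * 8.854e-12)
zeta = 0.055034 V = 55.03 mV

55.03


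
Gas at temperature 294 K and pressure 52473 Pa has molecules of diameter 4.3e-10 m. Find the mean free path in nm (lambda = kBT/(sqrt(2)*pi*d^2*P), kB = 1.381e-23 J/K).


Mean free path: lambda = kB*T / (sqrt(2) * pi * d^2 * P)
lambda = 1.381e-23 * 294 / (sqrt(2) * pi * (4.3e-10)^2 * 52473)
lambda = 9.41897e-08 m
lambda = 94.19 nm

94.19


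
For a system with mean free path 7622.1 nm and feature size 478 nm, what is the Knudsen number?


Knudsen number Kn = lambda / L
Kn = 7622.1 / 478
Kn = 15.9458

15.9458


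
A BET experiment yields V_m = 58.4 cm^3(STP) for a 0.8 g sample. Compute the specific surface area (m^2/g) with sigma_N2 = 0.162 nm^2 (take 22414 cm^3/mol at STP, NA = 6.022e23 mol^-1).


Number of moles in monolayer = V_m / 22414 = 58.4 / 22414 = 0.00260551
Number of molecules = moles * NA = 0.00260551 * 6.022e23
SA = molecules * sigma / mass
SA = (58.4 / 22414) * 6.022e23 * 0.162e-18 / 0.8
SA = 317.7 m^2/g

317.7


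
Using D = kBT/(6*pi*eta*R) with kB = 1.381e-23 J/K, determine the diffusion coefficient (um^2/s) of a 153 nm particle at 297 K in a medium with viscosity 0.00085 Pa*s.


Radius R = 153/2 = 76.5 nm = 7.65e-08 m
D = kB*T / (6*pi*eta*R)
D = 1.381e-23 * 297 / (6 * pi * 0.00085 * 7.65e-08)
D = 3.34633e-12 m^2/s = 3.346 um^2/s

3.346


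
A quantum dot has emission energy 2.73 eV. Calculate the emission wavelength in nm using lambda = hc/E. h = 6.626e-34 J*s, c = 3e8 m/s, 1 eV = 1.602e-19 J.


Convert energy: E = 2.73 eV = 2.73 * 1.602e-19 = 4.37346e-19 J
lambda = h*c / E = 6.626e-34 * 3e8 / 4.37346e-19
lambda = 4.54514e-07 m = 454.5 nm

454.5


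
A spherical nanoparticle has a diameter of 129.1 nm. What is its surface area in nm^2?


Radius r = 129.1/2 = 64.55 nm
Surface area SA = 4 * pi * r^2
SA = 4 * pi * (64.55)^2
SA = 52360.33 nm^2

52360.33


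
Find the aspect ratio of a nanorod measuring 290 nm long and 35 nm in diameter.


Aspect ratio AR = length / diameter
AR = 290 / 35
AR = 8.29

8.29


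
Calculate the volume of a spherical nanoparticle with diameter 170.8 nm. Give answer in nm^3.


Radius r = 170.8/2 = 85.4 nm
Volume V = (4/3) * pi * r^3
V = (4/3) * pi * (85.4)^3
V = 2608928.77 nm^3

2608928.77


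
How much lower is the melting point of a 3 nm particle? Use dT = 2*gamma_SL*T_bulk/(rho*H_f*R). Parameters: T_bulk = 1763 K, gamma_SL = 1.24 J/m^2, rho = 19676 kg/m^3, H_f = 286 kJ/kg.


Radius R = 3/2 = 1.5 nm = 1.5e-09 m
Convert H_f = 286 kJ/kg = 286000 J/kg
dT = 2 * gamma_SL * T_bulk / (rho * H_f * R)
dT = 2 * 1.24 * 1763 / (19676 * 286000 * 1.5e-09)
dT = 518.0 K

518.0


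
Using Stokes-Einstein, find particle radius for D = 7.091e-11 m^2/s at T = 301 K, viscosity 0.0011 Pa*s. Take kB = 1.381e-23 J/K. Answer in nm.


Stokes-Einstein: R = kB*T / (6*pi*eta*D)
R = 1.381e-23 * 301 / (6 * pi * 0.0011 * 7.091e-11)
R = 2.82722e-09 m = 2.83 nm

2.83


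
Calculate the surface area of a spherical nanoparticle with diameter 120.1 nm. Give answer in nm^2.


Radius r = 120.1/2 = 60.05 nm
Surface area SA = 4 * pi * r^2
SA = 4 * pi * (60.05)^2
SA = 45314.36 nm^2

45314.36


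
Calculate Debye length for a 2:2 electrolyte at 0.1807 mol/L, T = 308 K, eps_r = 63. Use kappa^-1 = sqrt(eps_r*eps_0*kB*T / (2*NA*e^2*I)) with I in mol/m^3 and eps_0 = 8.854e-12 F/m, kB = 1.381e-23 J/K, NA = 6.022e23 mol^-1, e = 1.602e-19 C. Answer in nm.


Ionic strength I = 0.1807 * 2^2 * 1000 = 722.8 mol/m^3
kappa^-1 = sqrt(63 * 8.854e-12 * 1.381e-23 * 308 / (2 * 6.022e23 * (1.602e-19)^2 * 722.8))
kappa^-1 = 0.326 nm

0.326


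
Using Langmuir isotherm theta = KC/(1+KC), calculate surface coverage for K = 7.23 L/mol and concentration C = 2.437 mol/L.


Langmuir isotherm: theta = K*C / (1 + K*C)
K*C = 7.23 * 2.437 = 17.61951
theta = 17.61951 / (1 + 17.61951) = 17.61951 / 18.61951
theta = 0.9463

0.9463


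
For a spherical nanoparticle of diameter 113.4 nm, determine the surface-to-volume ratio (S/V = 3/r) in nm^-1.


Radius r = 113.4/2 = 56.7 nm
S/V = 3 / r = 3 / 56.7
S/V = 0.0529 nm^-1

0.0529


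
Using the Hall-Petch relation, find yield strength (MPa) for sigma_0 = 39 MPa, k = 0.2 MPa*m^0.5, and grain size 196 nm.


d = 196 nm = 1.96e-07 m
sqrt(d) = 0.0004427189
Hall-Petch contribution = k / sqrt(d) = 0.2 / 0.0004427189 = 451.8 MPa
sigma = sigma_0 + k/sqrt(d) = 39 + 451.8 = 490.8 MPa

490.8


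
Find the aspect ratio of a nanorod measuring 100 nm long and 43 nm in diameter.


Aspect ratio AR = length / diameter
AR = 100 / 43
AR = 2.33

2.33


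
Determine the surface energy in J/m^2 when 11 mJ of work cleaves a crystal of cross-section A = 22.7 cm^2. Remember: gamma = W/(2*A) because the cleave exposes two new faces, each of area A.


Convert: A = 22.7 cm^2 = 0.00227 m^2, W = 11 mJ = 0.011 J
Cleaving exposes two faces of area A, so total new surface = 2*A and gamma = W / (2*A)
gamma = 0.011 / (2 * 0.00227)
gamma = 2.423 J/m^2

2.423


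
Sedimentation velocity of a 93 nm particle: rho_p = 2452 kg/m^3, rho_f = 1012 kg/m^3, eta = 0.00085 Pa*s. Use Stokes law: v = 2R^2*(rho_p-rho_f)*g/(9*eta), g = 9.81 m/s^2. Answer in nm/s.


Radius R = 93/2 nm = 4.65e-08 m
Density difference = 2452 - 1012 = 1440 kg/m^3
v = 2 * R^2 * (rho_p - rho_f) * g / (9 * eta)
v = 2 * (4.65e-08)^2 * 1440 * 9.81 / (9 * 0.00085)
v = 7.98557e-09 m/s = 7.9856 nm/s

7.9856


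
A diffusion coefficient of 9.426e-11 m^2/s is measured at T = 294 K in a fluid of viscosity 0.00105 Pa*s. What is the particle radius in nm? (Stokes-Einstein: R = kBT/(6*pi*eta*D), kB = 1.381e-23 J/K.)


Stokes-Einstein: R = kB*T / (6*pi*eta*D)
R = 1.381e-23 * 294 / (6 * pi * 0.00105 * 9.426e-11)
R = 2.17632e-09 m = 2.18 nm

2.18


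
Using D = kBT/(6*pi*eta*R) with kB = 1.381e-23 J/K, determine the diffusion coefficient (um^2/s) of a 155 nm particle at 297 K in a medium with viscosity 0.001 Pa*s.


Radius R = 155/2 = 77.5 nm = 7.75e-08 m
D = kB*T / (6*pi*eta*R)
D = 1.381e-23 * 297 / (6 * pi * 0.001 * 7.75e-08)
D = 2.80768e-12 m^2/s = 2.808 um^2/s

2.808


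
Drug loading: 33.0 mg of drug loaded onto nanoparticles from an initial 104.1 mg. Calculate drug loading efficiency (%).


Drug loading efficiency = (drug loaded / drug initial) * 100
DLE = 33.0 / 104.1 * 100
DLE = 0.317 * 100
DLE = 31.7%

31.7


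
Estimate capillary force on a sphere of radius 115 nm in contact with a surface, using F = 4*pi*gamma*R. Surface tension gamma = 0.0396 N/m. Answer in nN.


Convert radius: R = 115 nm = 1.15e-07 m
F = 4 * pi * gamma * R
F = 4 * pi * 0.0396 * 1.15e-07
F = 5.72273e-08 N = 57.2273 nN

57.2273


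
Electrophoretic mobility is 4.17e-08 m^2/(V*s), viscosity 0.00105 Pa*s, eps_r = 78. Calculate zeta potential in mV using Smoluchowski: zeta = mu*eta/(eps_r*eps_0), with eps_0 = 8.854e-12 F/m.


Smoluchowski equation: zeta = mu * eta / (eps_r * eps_0)
zeta = 4.17e-08 * 0.00105 / (78 * 8.854e-12)
zeta = 0.0634 V = 63.4 mV

63.4


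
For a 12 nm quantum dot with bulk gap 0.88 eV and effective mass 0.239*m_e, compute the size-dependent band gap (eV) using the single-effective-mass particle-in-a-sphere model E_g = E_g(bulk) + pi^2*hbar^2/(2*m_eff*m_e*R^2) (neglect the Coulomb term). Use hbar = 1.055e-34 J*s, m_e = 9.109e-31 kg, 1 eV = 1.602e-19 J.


Radius R = 12/2 nm = 6e-09 m
Confinement energy dE = pi^2 * hbar^2 / (2 * m_eff * m_e * R^2)
dE = pi^2 * (1.055e-34)^2 / (2 * 0.239 * 9.109e-31 * (6e-09)^2) J, divided by 1.602e-19 J/eV
dE = 0.0437 eV
Total band gap = E_g(bulk) + dE = 0.88 + 0.0437 = 0.9237 eV

0.9237


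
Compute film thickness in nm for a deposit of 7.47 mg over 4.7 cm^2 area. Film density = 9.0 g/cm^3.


Convert: m = 7.47 mg = 7.4700e-06 kg, A = 4.7 cm^2 = 4.7000e-04 m^2, rho = 9.0 g/cm^3 = 9000 kg/m^3
t = m / (A * rho)
t = 7.4700e-06 / (4.7000e-04 * 9000)
t = 1.7660e-06 m = 1766.0 nm

1766.0


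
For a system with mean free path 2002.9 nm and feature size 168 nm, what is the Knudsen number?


Knudsen number Kn = lambda / L
Kn = 2002.9 / 168
Kn = 11.922

11.922


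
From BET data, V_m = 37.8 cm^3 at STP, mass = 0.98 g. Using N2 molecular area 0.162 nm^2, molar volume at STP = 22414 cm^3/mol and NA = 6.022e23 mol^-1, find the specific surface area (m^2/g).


Number of moles in monolayer = V_m / 22414 = 37.8 / 22414 = 0.00168645
Number of molecules = moles * NA = 0.00168645 * 6.022e23
SA = molecules * sigma / mass
SA = (37.8 / 22414) * 6.022e23 * 0.162e-18 / 0.98
SA = 167.9 m^2/g

167.9


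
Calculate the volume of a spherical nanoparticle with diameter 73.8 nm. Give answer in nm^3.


Radius r = 73.8/2 = 36.9 nm
Volume V = (4/3) * pi * r^3
V = (4/3) * pi * (36.9)^3
V = 210459.1 nm^3

210459.1


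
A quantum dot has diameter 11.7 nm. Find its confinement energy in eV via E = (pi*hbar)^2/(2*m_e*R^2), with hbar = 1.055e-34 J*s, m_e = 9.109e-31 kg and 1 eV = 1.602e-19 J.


Radius R = 11.7/2 = 5.85 nm = 5.85e-09 m
E = (pi * 1.055e-34)^2 / (2 * 9.109e-31 * (5.85e-09)^2)
E(J) = 1.76194e-21
E = E(J) / 1.602e-19 = 0.011 eV

0.011


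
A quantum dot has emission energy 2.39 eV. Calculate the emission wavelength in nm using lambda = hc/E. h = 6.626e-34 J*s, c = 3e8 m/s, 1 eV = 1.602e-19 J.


Convert energy: E = 2.39 eV = 2.39 * 1.602e-19 = 3.82878e-19 J
lambda = h*c / E = 6.626e-34 * 3e8 / 3.82878e-19
lambda = 5.19173e-07 m = 519.2 nm

519.2


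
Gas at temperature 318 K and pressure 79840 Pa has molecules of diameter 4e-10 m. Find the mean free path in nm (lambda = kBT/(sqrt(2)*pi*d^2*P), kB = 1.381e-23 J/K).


Mean free path: lambda = kB*T / (sqrt(2) * pi * d^2 * P)
lambda = 1.381e-23 * 318 / (sqrt(2) * pi * (4e-10)^2 * 79840)
lambda = 7.73776e-08 m
lambda = 77.38 nm

77.38


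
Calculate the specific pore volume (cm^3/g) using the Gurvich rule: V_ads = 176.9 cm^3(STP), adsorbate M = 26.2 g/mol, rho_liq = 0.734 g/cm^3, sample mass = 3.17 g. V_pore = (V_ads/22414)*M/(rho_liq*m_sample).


Moles adsorbed n = V_ads / 22414 = 176.9 / 22414 = 7.892389e-03 mol
Liquid volume V_liq = n * M / rho_liq = 7.892389e-03 * 26.2 / 0.734 = 0.28172 cm^3
Specific pore volume V_pore = V_liq / m_sample = 0.28172 / 3.17
V_pore = 0.0889 cm^3/g

0.0889


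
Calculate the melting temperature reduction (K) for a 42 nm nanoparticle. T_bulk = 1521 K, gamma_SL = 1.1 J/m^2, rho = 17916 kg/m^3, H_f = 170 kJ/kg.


Radius R = 42/2 = 21 nm = 2.1e-08 m
Convert H_f = 170 kJ/kg = 170000 J/kg
dT = 2 * gamma_SL * T_bulk / (rho * H_f * R)
dT = 2 * 1.1 * 1521 / (17916 * 170000 * 2.1e-08)
dT = 52.3 K

52.3


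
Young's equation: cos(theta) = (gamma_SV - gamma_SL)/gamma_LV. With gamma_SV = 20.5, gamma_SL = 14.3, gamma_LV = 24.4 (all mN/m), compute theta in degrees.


cos(theta) = (gamma_SV - gamma_SL) / gamma_LV
cos(theta) = (20.5 - 14.3) / 24.4
cos(theta) = 0.254098
theta = arccos(0.254098) = 75.28 degrees

75.28


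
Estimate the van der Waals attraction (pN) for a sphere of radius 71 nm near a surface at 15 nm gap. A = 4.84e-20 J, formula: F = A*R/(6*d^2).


Convert to SI: R = 71 nm = 7.1e-08 m, d = 15 nm = 1.5e-08 m
F = A * R / (6 * d^2)
F = 4.84e-20 * 7.1e-08 / (6 * (1.5e-08)^2)
F = 2.54548e-12 N = 2.545 pN

2.545


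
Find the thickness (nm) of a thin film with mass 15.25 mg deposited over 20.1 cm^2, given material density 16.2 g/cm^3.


Convert: m = 15.25 mg = 1.5250e-05 kg, A = 20.1 cm^2 = 2.0100e-03 m^2, rho = 16.2 g/cm^3 = 16200 kg/m^3
t = m / (A * rho)
t = 1.5250e-05 / (2.0100e-03 * 16200)
t = 4.6834e-07 m = 468.3 nm

468.3


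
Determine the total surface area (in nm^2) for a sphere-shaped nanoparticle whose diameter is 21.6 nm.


Radius r = 21.6/2 = 10.8 nm
Surface area SA = 4 * pi * r^2
SA = 4 * pi * (10.8)^2
SA = 1465.74 nm^2

1465.74


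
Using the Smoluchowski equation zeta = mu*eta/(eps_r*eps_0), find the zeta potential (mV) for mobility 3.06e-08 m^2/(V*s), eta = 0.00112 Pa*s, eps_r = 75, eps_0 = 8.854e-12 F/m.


Smoluchowski equation: zeta = mu * eta / (eps_r * eps_0)
zeta = 3.06e-08 * 0.00112 / (75 * 8.854e-12)
zeta = 0.051611 V = 51.61 mV

51.61


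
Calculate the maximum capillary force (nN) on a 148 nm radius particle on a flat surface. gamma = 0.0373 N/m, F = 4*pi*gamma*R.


Convert radius: R = 148 nm = 1.48e-07 m
F = 4 * pi * gamma * R
F = 4 * pi * 0.0373 * 1.48e-07
F = 6.93714e-08 N = 69.3714 nN

69.3714


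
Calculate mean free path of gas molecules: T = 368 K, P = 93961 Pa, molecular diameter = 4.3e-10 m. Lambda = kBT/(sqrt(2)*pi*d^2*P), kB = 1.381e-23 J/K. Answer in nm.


Mean free path: lambda = kB*T / (sqrt(2) * pi * d^2 * P)
lambda = 1.381e-23 * 368 / (sqrt(2) * pi * (4.3e-10)^2 * 93961)
lambda = 6.58403e-08 m
lambda = 65.84 nm

65.84


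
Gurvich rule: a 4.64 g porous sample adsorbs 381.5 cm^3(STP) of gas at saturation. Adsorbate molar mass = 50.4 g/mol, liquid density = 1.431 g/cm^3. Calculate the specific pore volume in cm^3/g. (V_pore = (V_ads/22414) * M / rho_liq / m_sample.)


Moles adsorbed n = V_ads / 22414 = 381.5 / 22414 = 1.702061e-02 mol
Liquid volume V_liq = n * M / rho_liq = 1.702061e-02 * 50.4 / 1.431 = 0.59947 cm^3
Specific pore volume V_pore = V_liq / m_sample = 0.59947 / 4.64
V_pore = 0.1292 cm^3/g

0.1292


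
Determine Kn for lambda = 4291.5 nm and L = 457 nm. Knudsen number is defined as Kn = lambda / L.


Knudsen number Kn = lambda / L
Kn = 4291.5 / 457
Kn = 9.3906

9.3906


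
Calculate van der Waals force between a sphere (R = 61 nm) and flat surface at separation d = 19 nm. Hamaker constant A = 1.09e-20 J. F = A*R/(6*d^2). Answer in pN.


Convert to SI: R = 61 nm = 6.1e-08 m, d = 19 nm = 1.9e-08 m
F = A * R / (6 * d^2)
F = 1.09e-20 * 6.1e-08 / (6 * (1.9e-08)^2)
F = 3.06971e-13 N = 0.307 pN

0.307


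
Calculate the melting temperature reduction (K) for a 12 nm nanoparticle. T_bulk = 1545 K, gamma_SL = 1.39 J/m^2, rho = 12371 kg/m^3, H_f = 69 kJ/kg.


Radius R = 12/2 = 6 nm = 6e-09 m
Convert H_f = 69 kJ/kg = 69000 J/kg
dT = 2 * gamma_SL * T_bulk / (rho * H_f * R)
dT = 2 * 1.39 * 1545 / (12371 * 69000 * 6e-09)
dT = 838.6 K

838.6


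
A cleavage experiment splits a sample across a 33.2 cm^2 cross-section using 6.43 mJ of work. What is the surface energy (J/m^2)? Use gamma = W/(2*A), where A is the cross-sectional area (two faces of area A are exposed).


Convert: A = 33.2 cm^2 = 0.00332 m^2, W = 6.43 mJ = 0.00643 J
Cleaving exposes two faces of area A, so total new surface = 2*A and gamma = W / (2*A)
gamma = 0.00643 / (2 * 0.00332)
gamma = 0.968 J/m^2

0.968


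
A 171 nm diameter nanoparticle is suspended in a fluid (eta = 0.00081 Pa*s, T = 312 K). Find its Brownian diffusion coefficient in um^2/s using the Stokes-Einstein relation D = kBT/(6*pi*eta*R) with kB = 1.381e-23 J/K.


Radius R = 171/2 = 85.5 nm = 8.55e-08 m
D = kB*T / (6*pi*eta*R)
D = 1.381e-23 * 312 / (6 * pi * 0.00081 * 8.55e-08)
D = 3.30062e-12 m^2/s = 3.301 um^2/s

3.301


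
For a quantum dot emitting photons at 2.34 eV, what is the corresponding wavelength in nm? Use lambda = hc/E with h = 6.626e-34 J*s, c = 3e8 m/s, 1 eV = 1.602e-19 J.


Convert energy: E = 2.34 eV = 2.34 * 1.602e-19 = 3.74868e-19 J
lambda = h*c / E = 6.626e-34 * 3e8 / 3.74868e-19
lambda = 5.30267e-07 m = 530.3 nm

530.3


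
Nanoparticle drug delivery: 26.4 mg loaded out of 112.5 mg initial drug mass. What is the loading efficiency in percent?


Drug loading efficiency = (drug loaded / drug initial) * 100
DLE = 26.4 / 112.5 * 100
DLE = 0.2347 * 100
DLE = 23.47%

23.47


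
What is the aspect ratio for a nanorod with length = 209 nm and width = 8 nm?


Aspect ratio AR = length / diameter
AR = 209 / 8
AR = 26.12

26.12


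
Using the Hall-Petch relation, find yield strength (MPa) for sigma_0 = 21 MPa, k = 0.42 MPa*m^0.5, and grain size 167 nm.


d = 167 nm = 1.67e-07 m
sqrt(d) = 0.0004086563
Hall-Petch contribution = k / sqrt(d) = 0.42 / 0.0004086563 = 1027.8 MPa
sigma = sigma_0 + k/sqrt(d) = 21 + 1027.8 = 1048.8 MPa

1048.8


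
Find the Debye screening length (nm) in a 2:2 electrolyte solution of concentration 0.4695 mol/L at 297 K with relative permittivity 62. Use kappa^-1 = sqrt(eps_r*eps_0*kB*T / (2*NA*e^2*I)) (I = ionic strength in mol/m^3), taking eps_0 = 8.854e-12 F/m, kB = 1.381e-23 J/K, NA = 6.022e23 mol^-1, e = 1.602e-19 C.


Ionic strength I = 0.4695 * 2^2 * 1000 = 1878 mol/m^3
kappa^-1 = sqrt(62 * 8.854e-12 * 1.381e-23 * 297 / (2 * 6.022e23 * (1.602e-19)^2 * 1878))
kappa^-1 = 0.197 nm

0.197


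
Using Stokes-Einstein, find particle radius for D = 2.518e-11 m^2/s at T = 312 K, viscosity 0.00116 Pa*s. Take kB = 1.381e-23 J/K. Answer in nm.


Stokes-Einstein: R = kB*T / (6*pi*eta*D)
R = 1.381e-23 * 312 / (6 * pi * 0.00116 * 2.518e-11)
R = 7.82588e-09 m = 7.83 nm

7.83


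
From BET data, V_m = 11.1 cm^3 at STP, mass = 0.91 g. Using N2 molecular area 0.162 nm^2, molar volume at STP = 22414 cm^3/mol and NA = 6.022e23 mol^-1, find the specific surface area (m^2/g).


Number of moles in monolayer = V_m / 22414 = 11.1 / 22414 = 0.00049523
Number of molecules = moles * NA = 0.00049523 * 6.022e23
SA = molecules * sigma / mass
SA = (11.1 / 22414) * 6.022e23 * 0.162e-18 / 0.91
SA = 53.1 m^2/g

53.1


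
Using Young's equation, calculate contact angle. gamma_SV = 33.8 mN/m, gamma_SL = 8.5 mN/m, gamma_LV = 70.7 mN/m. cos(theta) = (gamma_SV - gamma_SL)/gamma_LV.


cos(theta) = (gamma_SV - gamma_SL) / gamma_LV
cos(theta) = (33.8 - 8.5) / 70.7
cos(theta) = 0.35785
theta = arccos(0.35785) = 69.03 degrees

69.03


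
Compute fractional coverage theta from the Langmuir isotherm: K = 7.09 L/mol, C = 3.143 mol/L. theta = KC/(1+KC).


Langmuir isotherm: theta = K*C / (1 + K*C)
K*C = 7.09 * 3.143 = 22.28387
theta = 22.28387 / (1 + 22.28387) = 22.28387 / 23.28387
theta = 0.9571

0.9571


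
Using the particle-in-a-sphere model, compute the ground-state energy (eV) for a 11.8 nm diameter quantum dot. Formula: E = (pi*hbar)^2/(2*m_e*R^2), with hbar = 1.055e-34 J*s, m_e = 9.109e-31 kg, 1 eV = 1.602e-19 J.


Radius R = 11.8/2 = 5.9 nm = 5.9e-09 m
E = (pi * 1.055e-34)^2 / (2 * 9.109e-31 * (5.9e-09)^2)
E(J) = 1.73221e-21
E = E(J) / 1.602e-19 = 0.0108 eV

0.0108


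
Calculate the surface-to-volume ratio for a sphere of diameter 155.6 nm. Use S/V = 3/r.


Radius r = 155.6/2 = 77.8 nm
S/V = 3 / r = 3 / 77.8
S/V = 0.0386 nm^-1

0.0386


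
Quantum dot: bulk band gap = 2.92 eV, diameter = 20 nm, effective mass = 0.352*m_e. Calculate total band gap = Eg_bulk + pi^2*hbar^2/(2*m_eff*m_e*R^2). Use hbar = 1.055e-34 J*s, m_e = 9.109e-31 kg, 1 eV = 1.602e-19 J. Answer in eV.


Radius R = 20/2 nm = 1e-08 m
Confinement energy dE = pi^2 * hbar^2 / (2 * m_eff * m_e * R^2)
dE = pi^2 * (1.055e-34)^2 / (2 * 0.352 * 9.109e-31 * (1e-08)^2) J, divided by 1.602e-19 J/eV
dE = 0.0107 eV
Total band gap = E_g(bulk) + dE = 2.92 + 0.0107 = 2.9307 eV

2.9307


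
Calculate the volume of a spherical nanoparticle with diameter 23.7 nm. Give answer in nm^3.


Radius r = 23.7/2 = 11.85 nm
Volume V = (4/3) * pi * r^3
V = (4/3) * pi * (11.85)^3
V = 6970.17 nm^3

6970.17


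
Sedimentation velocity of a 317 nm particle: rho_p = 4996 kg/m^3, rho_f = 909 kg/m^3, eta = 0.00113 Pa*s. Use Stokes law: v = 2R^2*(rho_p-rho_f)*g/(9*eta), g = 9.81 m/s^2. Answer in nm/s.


Radius R = 317/2 nm = 1.585e-07 m
Density difference = 4996 - 909 = 4087 kg/m^3
v = 2 * R^2 * (rho_p - rho_f) * g / (9 * eta)
v = 2 * (1.585e-07)^2 * 4087 * 9.81 / (9 * 0.00113)
v = 1.9808e-07 m/s = 198.0803 nm/s

198.0803


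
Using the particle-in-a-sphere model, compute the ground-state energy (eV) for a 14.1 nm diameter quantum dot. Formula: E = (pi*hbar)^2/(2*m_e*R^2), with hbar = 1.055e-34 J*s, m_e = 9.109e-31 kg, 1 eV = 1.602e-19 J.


Radius R = 14.1/2 = 7.05 nm = 7.05e-09 m
E = (pi * 1.055e-34)^2 / (2 * 9.109e-31 * (7.05e-09)^2)
E(J) = 1.21318e-21
E = E(J) / 1.602e-19 = 0.0076 eV

0.0076


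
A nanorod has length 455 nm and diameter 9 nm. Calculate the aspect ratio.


Aspect ratio AR = length / diameter
AR = 455 / 9
AR = 50.56

50.56


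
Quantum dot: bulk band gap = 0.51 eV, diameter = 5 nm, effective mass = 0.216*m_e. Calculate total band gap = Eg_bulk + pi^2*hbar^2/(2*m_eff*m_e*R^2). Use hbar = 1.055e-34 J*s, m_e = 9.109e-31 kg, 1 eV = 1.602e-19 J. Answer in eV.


Radius R = 5/2 nm = 2.5e-09 m
Confinement energy dE = pi^2 * hbar^2 / (2 * m_eff * m_e * R^2)
dE = pi^2 * (1.055e-34)^2 / (2 * 0.216 * 9.109e-31 * (2.5e-09)^2) J, divided by 1.602e-19 J/eV
dE = 0.2788 eV
Total band gap = E_g(bulk) + dE = 0.51 + 0.2788 = 0.7888 eV

0.7888


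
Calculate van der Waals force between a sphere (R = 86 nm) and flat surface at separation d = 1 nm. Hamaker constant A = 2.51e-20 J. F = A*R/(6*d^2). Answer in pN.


Convert to SI: R = 86 nm = 8.6e-08 m, d = 1 nm = 1e-09 m
F = A * R / (6 * d^2)
F = 2.51e-20 * 8.6e-08 / (6 * (1e-09)^2)
F = 3.59767e-10 N = 359.767 pN

359.767


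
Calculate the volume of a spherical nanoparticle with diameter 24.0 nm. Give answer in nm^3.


Radius r = 24.0/2 = 12 nm
Volume V = (4/3) * pi * r^3
V = (4/3) * pi * (12)^3
V = 7238.23 nm^3

7238.23


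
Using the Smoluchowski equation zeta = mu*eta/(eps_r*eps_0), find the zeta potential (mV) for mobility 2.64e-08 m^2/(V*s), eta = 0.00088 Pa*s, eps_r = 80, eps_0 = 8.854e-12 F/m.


Smoluchowski equation: zeta = mu * eta / (eps_r * eps_0)
zeta = 2.64e-08 * 0.00088 / (80 * 8.854e-12)
zeta = 0.032799 V = 32.8 mV

32.8


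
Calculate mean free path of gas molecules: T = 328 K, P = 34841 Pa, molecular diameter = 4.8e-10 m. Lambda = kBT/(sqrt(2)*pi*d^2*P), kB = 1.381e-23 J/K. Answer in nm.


Mean free path: lambda = kB*T / (sqrt(2) * pi * d^2 * P)
lambda = 1.381e-23 * 328 / (sqrt(2) * pi * (4.8e-10)^2 * 34841)
lambda = 1.27008e-07 m
lambda = 127.01 nm

127.01


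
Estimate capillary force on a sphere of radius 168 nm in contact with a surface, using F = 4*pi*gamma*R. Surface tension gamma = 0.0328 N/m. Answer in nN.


Convert radius: R = 168 nm = 1.68e-07 m
F = 4 * pi * gamma * R
F = 4 * pi * 0.0328 * 1.68e-07
F = 6.92457e-08 N = 69.2457 nN

69.2457


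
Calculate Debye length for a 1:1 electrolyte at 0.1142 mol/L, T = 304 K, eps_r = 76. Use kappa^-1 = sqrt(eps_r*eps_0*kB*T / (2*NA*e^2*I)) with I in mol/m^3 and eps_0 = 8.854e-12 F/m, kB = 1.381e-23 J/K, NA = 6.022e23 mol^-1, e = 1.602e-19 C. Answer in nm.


Ionic strength I = 0.1142 * 1^2 * 1000 = 114.2 mol/m^3
kappa^-1 = sqrt(76 * 8.854e-12 * 1.381e-23 * 304 / (2 * 6.022e23 * (1.602e-19)^2 * 114.2))
kappa^-1 = 0.895 nm

0.895


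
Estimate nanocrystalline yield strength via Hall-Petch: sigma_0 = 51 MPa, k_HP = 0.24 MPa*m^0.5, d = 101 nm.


d = 101 nm = 1.01e-07 m
sqrt(d) = 0.000317805
Hall-Petch contribution = k / sqrt(d) = 0.24 / 0.000317805 = 755.2 MPa
sigma = sigma_0 + k/sqrt(d) = 51 + 755.2 = 806.2 MPa

806.2


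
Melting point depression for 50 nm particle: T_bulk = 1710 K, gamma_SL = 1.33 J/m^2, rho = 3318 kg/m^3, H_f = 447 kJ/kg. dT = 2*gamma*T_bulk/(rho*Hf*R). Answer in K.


Radius R = 50/2 = 25 nm = 2.5e-08 m
Convert H_f = 447 kJ/kg = 447000 J/kg
dT = 2 * gamma_SL * T_bulk / (rho * H_f * R)
dT = 2 * 1.33 * 1710 / (3318 * 447000 * 2.5e-08)
dT = 122.7 K

122.7


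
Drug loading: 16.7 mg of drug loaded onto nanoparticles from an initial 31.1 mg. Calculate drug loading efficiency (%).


Drug loading efficiency = (drug loaded / drug initial) * 100
DLE = 16.7 / 31.1 * 100
DLE = 0.537 * 100
DLE = 53.7%

53.7


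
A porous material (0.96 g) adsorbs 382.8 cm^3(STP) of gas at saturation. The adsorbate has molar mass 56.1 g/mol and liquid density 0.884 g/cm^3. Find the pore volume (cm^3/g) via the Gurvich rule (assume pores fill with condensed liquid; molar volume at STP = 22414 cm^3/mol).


Moles adsorbed n = V_ads / 22414 = 382.8 / 22414 = 1.707861e-02 mol
Liquid volume V_liq = n * M / rho_liq = 1.707861e-02 * 56.1 / 0.884 = 1.08383 cm^3
Specific pore volume V_pore = V_liq / m_sample = 1.08383 / 0.96
V_pore = 1.129 cm^3/g

1.129


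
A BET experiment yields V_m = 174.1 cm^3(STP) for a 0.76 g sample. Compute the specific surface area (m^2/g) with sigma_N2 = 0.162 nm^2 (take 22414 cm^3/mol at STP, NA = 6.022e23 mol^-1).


Number of moles in monolayer = V_m / 22414 = 174.1 / 22414 = 0.00776747
Number of molecules = moles * NA = 0.00776747 * 6.022e23
SA = molecules * sigma / mass
SA = (174.1 / 22414) * 6.022e23 * 0.162e-18 / 0.76
SA = 997.1 m^2/g

997.1


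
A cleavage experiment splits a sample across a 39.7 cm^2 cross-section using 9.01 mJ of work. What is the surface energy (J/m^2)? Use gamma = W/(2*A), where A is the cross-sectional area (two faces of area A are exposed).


Convert: A = 39.7 cm^2 = 0.00397 m^2, W = 9.01 mJ = 0.00901 J
Cleaving exposes two faces of area A, so total new surface = 2*A and gamma = W / (2*A)
gamma = 0.00901 / (2 * 0.00397)
gamma = 1.135 J/m^2

1.135


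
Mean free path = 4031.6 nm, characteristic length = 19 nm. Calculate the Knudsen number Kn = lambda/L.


Knudsen number Kn = lambda / L
Kn = 4031.6 / 19
Kn = 212.1895

212.1895


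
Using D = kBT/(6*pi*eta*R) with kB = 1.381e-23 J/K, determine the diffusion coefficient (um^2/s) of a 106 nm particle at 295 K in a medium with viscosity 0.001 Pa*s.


Radius R = 106/2 = 53 nm = 5.3e-08 m
D = kB*T / (6*pi*eta*R)
D = 1.381e-23 * 295 / (6 * pi * 0.001 * 5.3e-08)
D = 4.07792e-12 m^2/s = 4.078 um^2/s

4.078
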